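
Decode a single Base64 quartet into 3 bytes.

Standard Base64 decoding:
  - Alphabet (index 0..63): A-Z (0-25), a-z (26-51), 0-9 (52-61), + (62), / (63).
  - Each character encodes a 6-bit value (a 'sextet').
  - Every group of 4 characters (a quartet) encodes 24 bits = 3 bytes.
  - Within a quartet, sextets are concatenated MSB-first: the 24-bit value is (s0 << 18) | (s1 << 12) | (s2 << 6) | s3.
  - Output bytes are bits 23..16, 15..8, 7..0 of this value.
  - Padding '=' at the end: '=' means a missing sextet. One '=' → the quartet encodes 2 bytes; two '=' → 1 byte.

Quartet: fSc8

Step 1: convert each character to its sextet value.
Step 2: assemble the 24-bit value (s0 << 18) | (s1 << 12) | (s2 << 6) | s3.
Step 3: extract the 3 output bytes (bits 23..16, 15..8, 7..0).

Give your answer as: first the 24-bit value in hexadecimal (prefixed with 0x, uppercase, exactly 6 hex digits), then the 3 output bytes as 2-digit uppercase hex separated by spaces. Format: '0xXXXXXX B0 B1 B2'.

Answer: 0x7D273C 7D 27 3C

Derivation:
Sextets: f=31, S=18, c=28, 8=60
24-bit: (31<<18) | (18<<12) | (28<<6) | 60
      = 0x7C0000 | 0x012000 | 0x000700 | 0x00003C
      = 0x7D273C
Bytes: (v>>16)&0xFF=7D, (v>>8)&0xFF=27, v&0xFF=3C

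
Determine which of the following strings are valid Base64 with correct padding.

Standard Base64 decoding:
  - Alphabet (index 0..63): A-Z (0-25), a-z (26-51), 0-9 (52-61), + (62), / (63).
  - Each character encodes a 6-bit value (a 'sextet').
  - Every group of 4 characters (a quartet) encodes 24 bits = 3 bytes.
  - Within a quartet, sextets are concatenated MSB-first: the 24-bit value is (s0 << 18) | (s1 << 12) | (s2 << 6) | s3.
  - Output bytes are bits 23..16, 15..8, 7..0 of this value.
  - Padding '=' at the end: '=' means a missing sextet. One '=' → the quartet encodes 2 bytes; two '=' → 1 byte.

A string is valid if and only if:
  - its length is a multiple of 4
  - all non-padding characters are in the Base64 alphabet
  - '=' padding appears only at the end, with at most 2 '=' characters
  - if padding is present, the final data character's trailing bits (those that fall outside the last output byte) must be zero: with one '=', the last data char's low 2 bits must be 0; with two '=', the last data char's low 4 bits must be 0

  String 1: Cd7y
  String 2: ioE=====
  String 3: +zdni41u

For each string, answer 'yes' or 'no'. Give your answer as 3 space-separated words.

String 1: 'Cd7y' → valid
String 2: 'ioE=====' → invalid (5 pad chars (max 2))
String 3: '+zdni41u' → valid

Answer: yes no yes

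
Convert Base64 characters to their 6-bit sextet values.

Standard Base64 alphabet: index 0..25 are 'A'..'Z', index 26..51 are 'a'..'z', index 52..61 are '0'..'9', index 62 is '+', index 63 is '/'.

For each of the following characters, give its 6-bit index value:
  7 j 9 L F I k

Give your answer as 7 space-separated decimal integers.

'7': 0..9 range, 52 + ord('7') − ord('0') = 59
'j': a..z range, 26 + ord('j') − ord('a') = 35
'9': 0..9 range, 52 + ord('9') − ord('0') = 61
'L': A..Z range, ord('L') − ord('A') = 11
'F': A..Z range, ord('F') − ord('A') = 5
'I': A..Z range, ord('I') − ord('A') = 8
'k': a..z range, 26 + ord('k') − ord('a') = 36

Answer: 59 35 61 11 5 8 36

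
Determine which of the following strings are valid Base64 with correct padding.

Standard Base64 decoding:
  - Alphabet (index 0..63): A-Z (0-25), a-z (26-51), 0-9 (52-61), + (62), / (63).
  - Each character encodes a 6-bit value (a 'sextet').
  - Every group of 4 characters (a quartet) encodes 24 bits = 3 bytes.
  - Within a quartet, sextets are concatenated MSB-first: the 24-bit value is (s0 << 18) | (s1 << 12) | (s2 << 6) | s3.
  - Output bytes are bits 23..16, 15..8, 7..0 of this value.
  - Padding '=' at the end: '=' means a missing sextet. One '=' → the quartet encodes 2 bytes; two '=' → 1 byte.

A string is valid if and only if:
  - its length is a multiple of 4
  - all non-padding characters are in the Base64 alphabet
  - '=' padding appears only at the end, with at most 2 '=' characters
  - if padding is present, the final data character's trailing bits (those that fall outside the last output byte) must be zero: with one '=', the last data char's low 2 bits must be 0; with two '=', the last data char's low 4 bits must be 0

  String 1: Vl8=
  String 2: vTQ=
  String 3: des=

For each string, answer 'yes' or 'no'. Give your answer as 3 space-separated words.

String 1: 'Vl8=' → valid
String 2: 'vTQ=' → valid
String 3: 'des=' → valid

Answer: yes yes yes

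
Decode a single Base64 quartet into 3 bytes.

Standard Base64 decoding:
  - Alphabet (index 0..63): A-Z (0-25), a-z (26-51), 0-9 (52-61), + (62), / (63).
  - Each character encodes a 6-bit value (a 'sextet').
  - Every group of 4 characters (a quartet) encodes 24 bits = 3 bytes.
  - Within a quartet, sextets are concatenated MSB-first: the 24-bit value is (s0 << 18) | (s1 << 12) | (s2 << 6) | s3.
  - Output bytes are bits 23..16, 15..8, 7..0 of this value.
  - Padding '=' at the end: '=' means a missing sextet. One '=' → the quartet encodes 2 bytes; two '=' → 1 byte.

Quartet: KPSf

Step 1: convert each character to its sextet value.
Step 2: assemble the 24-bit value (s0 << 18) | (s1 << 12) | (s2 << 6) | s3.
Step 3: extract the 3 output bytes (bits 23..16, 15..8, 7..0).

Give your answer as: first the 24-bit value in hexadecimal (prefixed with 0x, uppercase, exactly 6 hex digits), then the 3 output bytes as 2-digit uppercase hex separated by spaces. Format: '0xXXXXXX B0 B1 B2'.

Answer: 0x28F49F 28 F4 9F

Derivation:
Sextets: K=10, P=15, S=18, f=31
24-bit: (10<<18) | (15<<12) | (18<<6) | 31
      = 0x280000 | 0x00F000 | 0x000480 | 0x00001F
      = 0x28F49F
Bytes: (v>>16)&0xFF=28, (v>>8)&0xFF=F4, v&0xFF=9F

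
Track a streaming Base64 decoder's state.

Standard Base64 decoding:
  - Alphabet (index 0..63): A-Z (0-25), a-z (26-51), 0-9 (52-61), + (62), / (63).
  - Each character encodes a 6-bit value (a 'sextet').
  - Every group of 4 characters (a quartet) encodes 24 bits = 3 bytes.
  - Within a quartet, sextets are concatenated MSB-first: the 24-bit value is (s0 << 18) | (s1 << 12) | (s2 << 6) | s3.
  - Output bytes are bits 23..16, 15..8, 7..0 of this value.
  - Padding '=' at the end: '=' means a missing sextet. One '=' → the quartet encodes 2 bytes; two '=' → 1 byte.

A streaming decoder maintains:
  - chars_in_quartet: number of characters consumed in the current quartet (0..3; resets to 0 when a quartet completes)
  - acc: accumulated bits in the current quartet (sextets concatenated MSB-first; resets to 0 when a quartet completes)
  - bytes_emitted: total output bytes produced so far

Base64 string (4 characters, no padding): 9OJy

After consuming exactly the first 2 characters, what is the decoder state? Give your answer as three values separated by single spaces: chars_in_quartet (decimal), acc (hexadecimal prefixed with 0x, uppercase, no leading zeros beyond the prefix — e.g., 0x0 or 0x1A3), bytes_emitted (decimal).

Answer: 2 0xF4E 0

Derivation:
After char 0 ('9'=61): chars_in_quartet=1 acc=0x3D bytes_emitted=0
After char 1 ('O'=14): chars_in_quartet=2 acc=0xF4E bytes_emitted=0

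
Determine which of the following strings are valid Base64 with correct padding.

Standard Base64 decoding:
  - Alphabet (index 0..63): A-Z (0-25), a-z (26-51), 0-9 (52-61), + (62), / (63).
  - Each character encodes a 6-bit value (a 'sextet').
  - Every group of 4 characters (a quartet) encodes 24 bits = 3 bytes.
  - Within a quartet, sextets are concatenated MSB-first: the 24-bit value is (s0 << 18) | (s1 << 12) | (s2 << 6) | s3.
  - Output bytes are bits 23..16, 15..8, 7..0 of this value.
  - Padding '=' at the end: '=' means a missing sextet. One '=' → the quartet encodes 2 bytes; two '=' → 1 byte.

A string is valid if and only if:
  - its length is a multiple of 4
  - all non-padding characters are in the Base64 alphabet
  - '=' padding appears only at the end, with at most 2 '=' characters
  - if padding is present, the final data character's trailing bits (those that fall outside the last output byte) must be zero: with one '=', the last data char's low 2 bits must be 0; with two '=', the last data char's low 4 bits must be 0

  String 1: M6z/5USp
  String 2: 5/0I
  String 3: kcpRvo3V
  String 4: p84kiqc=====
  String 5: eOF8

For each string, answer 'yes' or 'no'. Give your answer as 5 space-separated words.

String 1: 'M6z/5USp' → valid
String 2: '5/0I' → valid
String 3: 'kcpRvo3V' → valid
String 4: 'p84kiqc=====' → invalid (5 pad chars (max 2))
String 5: 'eOF8' → valid

Answer: yes yes yes no yes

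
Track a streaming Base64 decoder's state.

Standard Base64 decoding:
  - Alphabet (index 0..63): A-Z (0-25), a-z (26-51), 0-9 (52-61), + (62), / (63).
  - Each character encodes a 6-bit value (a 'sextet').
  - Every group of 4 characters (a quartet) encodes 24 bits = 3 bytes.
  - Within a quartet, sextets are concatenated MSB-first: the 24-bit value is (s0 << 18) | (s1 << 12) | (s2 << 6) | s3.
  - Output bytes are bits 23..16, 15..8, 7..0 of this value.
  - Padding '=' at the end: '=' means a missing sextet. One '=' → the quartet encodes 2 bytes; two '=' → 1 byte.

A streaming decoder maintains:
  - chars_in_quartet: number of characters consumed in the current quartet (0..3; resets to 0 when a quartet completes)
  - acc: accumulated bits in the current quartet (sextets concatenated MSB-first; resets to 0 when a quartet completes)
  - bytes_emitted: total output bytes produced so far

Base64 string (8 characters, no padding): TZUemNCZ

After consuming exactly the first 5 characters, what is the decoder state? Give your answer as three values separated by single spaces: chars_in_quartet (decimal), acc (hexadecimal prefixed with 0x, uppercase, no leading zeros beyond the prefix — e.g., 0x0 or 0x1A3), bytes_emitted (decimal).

After char 0 ('T'=19): chars_in_quartet=1 acc=0x13 bytes_emitted=0
After char 1 ('Z'=25): chars_in_quartet=2 acc=0x4D9 bytes_emitted=0
After char 2 ('U'=20): chars_in_quartet=3 acc=0x13654 bytes_emitted=0
After char 3 ('e'=30): chars_in_quartet=4 acc=0x4D951E -> emit 4D 95 1E, reset; bytes_emitted=3
After char 4 ('m'=38): chars_in_quartet=1 acc=0x26 bytes_emitted=3

Answer: 1 0x26 3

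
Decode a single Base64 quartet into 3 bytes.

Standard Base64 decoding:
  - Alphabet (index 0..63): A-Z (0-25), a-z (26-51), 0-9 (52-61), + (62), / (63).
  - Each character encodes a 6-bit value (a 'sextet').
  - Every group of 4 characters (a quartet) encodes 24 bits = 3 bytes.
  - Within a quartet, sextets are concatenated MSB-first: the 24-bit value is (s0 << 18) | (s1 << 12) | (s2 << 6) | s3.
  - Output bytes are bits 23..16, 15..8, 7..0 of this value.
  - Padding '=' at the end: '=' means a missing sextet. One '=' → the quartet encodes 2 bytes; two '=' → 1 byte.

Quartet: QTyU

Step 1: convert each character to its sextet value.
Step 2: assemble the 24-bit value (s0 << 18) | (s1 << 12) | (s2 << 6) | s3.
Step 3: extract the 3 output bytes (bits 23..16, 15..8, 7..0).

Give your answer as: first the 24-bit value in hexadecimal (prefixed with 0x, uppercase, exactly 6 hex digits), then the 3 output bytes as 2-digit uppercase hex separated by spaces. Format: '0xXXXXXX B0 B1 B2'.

Answer: 0x413C94 41 3C 94

Derivation:
Sextets: Q=16, T=19, y=50, U=20
24-bit: (16<<18) | (19<<12) | (50<<6) | 20
      = 0x400000 | 0x013000 | 0x000C80 | 0x000014
      = 0x413C94
Bytes: (v>>16)&0xFF=41, (v>>8)&0xFF=3C, v&0xFF=94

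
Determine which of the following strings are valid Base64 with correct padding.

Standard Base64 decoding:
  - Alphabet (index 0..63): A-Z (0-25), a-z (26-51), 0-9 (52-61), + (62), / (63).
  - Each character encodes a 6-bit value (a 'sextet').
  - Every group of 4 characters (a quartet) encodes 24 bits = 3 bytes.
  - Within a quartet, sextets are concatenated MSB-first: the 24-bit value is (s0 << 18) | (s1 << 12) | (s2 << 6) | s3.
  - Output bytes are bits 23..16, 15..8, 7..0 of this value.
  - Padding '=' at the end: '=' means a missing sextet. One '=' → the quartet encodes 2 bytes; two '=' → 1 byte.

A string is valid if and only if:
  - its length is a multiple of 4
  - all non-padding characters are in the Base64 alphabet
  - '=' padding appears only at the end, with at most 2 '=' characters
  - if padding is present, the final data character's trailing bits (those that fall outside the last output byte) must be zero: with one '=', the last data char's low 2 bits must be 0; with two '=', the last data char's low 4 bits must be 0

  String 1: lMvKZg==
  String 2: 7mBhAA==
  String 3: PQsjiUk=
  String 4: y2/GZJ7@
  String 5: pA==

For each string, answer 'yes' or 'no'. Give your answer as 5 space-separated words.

Answer: yes yes yes no yes

Derivation:
String 1: 'lMvKZg==' → valid
String 2: '7mBhAA==' → valid
String 3: 'PQsjiUk=' → valid
String 4: 'y2/GZJ7@' → invalid (bad char(s): ['@'])
String 5: 'pA==' → valid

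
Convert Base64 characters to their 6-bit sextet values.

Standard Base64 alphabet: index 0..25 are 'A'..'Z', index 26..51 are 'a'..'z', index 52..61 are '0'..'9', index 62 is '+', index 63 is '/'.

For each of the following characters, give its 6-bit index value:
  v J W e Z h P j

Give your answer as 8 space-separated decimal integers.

'v': a..z range, 26 + ord('v') − ord('a') = 47
'J': A..Z range, ord('J') − ord('A') = 9
'W': A..Z range, ord('W') − ord('A') = 22
'e': a..z range, 26 + ord('e') − ord('a') = 30
'Z': A..Z range, ord('Z') − ord('A') = 25
'h': a..z range, 26 + ord('h') − ord('a') = 33
'P': A..Z range, ord('P') − ord('A') = 15
'j': a..z range, 26 + ord('j') − ord('a') = 35

Answer: 47 9 22 30 25 33 15 35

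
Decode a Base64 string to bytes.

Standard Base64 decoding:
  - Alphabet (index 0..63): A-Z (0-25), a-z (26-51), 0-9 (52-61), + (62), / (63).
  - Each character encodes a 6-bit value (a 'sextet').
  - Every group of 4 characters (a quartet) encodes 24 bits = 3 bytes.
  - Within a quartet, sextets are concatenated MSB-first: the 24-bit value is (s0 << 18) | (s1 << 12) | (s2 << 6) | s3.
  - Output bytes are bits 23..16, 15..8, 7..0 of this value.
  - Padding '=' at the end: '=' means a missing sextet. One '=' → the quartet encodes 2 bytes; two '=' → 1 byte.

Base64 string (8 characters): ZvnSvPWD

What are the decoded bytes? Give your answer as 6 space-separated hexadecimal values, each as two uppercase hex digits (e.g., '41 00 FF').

Answer: 66 F9 D2 BC F5 83

Derivation:
After char 0 ('Z'=25): chars_in_quartet=1 acc=0x19 bytes_emitted=0
After char 1 ('v'=47): chars_in_quartet=2 acc=0x66F bytes_emitted=0
After char 2 ('n'=39): chars_in_quartet=3 acc=0x19BE7 bytes_emitted=0
After char 3 ('S'=18): chars_in_quartet=4 acc=0x66F9D2 -> emit 66 F9 D2, reset; bytes_emitted=3
After char 4 ('v'=47): chars_in_quartet=1 acc=0x2F bytes_emitted=3
After char 5 ('P'=15): chars_in_quartet=2 acc=0xBCF bytes_emitted=3
After char 6 ('W'=22): chars_in_quartet=3 acc=0x2F3D6 bytes_emitted=3
After char 7 ('D'=3): chars_in_quartet=4 acc=0xBCF583 -> emit BC F5 83, reset; bytes_emitted=6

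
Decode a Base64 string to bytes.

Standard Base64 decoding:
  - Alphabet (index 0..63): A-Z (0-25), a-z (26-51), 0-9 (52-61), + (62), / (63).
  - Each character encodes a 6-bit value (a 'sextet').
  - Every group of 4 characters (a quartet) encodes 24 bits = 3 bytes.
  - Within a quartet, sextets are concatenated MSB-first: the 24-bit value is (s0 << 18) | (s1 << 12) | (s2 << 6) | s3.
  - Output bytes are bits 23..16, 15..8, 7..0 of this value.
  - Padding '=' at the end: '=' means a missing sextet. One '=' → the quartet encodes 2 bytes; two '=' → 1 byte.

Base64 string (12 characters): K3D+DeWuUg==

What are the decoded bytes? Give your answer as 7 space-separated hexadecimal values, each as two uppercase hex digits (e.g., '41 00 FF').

Answer: 2B 70 FE 0D E5 AE 52

Derivation:
After char 0 ('K'=10): chars_in_quartet=1 acc=0xA bytes_emitted=0
After char 1 ('3'=55): chars_in_quartet=2 acc=0x2B7 bytes_emitted=0
After char 2 ('D'=3): chars_in_quartet=3 acc=0xADC3 bytes_emitted=0
After char 3 ('+'=62): chars_in_quartet=4 acc=0x2B70FE -> emit 2B 70 FE, reset; bytes_emitted=3
After char 4 ('D'=3): chars_in_quartet=1 acc=0x3 bytes_emitted=3
After char 5 ('e'=30): chars_in_quartet=2 acc=0xDE bytes_emitted=3
After char 6 ('W'=22): chars_in_quartet=3 acc=0x3796 bytes_emitted=3
After char 7 ('u'=46): chars_in_quartet=4 acc=0xDE5AE -> emit 0D E5 AE, reset; bytes_emitted=6
After char 8 ('U'=20): chars_in_quartet=1 acc=0x14 bytes_emitted=6
After char 9 ('g'=32): chars_in_quartet=2 acc=0x520 bytes_emitted=6
Padding '==': partial quartet acc=0x520 -> emit 52; bytes_emitted=7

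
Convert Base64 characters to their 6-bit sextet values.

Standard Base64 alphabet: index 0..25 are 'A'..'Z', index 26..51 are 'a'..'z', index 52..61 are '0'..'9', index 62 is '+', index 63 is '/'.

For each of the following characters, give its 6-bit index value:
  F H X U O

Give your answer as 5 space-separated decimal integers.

Answer: 5 7 23 20 14

Derivation:
'F': A..Z range, ord('F') − ord('A') = 5
'H': A..Z range, ord('H') − ord('A') = 7
'X': A..Z range, ord('X') − ord('A') = 23
'U': A..Z range, ord('U') − ord('A') = 20
'O': A..Z range, ord('O') − ord('A') = 14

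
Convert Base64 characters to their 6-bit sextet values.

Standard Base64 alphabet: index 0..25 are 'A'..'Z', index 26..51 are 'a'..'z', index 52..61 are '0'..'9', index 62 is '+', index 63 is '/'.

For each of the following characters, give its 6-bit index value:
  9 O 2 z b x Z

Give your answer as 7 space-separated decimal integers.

Answer: 61 14 54 51 27 49 25

Derivation:
'9': 0..9 range, 52 + ord('9') − ord('0') = 61
'O': A..Z range, ord('O') − ord('A') = 14
'2': 0..9 range, 52 + ord('2') − ord('0') = 54
'z': a..z range, 26 + ord('z') − ord('a') = 51
'b': a..z range, 26 + ord('b') − ord('a') = 27
'x': a..z range, 26 + ord('x') − ord('a') = 49
'Z': A..Z range, ord('Z') − ord('A') = 25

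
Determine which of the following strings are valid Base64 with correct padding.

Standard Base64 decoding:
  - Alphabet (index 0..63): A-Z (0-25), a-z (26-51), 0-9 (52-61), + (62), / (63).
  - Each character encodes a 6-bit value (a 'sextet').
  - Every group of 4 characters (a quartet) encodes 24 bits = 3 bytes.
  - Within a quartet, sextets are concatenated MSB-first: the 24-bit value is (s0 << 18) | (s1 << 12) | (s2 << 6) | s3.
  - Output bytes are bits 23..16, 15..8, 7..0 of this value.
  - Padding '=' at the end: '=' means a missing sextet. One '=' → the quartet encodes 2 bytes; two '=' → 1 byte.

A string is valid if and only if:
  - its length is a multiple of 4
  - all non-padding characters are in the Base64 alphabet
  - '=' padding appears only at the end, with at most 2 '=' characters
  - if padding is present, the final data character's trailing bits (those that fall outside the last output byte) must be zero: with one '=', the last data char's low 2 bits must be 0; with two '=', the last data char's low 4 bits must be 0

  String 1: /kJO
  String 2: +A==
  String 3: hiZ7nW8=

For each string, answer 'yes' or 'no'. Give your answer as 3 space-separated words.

Answer: yes yes yes

Derivation:
String 1: '/kJO' → valid
String 2: '+A==' → valid
String 3: 'hiZ7nW8=' → valid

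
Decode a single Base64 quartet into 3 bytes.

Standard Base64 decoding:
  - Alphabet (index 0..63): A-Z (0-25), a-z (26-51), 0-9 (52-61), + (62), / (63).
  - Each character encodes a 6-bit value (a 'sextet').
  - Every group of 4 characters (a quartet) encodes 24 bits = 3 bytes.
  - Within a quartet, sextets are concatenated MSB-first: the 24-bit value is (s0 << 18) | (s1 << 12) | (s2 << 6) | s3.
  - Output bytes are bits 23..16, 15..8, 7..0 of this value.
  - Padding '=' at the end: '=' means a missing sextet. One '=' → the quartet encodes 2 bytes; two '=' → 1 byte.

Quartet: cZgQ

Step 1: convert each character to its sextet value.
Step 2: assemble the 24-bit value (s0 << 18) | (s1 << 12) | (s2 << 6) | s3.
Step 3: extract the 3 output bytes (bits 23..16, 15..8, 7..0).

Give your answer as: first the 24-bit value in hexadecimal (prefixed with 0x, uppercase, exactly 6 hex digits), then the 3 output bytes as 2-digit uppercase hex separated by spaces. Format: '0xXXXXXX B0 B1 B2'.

Answer: 0x719810 71 98 10

Derivation:
Sextets: c=28, Z=25, g=32, Q=16
24-bit: (28<<18) | (25<<12) | (32<<6) | 16
      = 0x700000 | 0x019000 | 0x000800 | 0x000010
      = 0x719810
Bytes: (v>>16)&0xFF=71, (v>>8)&0xFF=98, v&0xFF=10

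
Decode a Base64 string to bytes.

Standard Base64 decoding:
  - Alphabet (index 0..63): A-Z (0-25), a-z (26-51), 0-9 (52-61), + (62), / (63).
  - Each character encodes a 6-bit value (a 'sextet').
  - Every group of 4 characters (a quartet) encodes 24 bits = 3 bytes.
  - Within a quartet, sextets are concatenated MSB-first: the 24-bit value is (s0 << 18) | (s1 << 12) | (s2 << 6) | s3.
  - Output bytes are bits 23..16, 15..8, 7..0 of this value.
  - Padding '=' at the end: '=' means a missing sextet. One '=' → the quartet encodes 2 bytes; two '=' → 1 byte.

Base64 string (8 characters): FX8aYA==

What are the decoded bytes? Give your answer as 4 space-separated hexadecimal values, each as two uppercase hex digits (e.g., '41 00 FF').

Answer: 15 7F 1A 60

Derivation:
After char 0 ('F'=5): chars_in_quartet=1 acc=0x5 bytes_emitted=0
After char 1 ('X'=23): chars_in_quartet=2 acc=0x157 bytes_emitted=0
After char 2 ('8'=60): chars_in_quartet=3 acc=0x55FC bytes_emitted=0
After char 3 ('a'=26): chars_in_quartet=4 acc=0x157F1A -> emit 15 7F 1A, reset; bytes_emitted=3
After char 4 ('Y'=24): chars_in_quartet=1 acc=0x18 bytes_emitted=3
After char 5 ('A'=0): chars_in_quartet=2 acc=0x600 bytes_emitted=3
Padding '==': partial quartet acc=0x600 -> emit 60; bytes_emitted=4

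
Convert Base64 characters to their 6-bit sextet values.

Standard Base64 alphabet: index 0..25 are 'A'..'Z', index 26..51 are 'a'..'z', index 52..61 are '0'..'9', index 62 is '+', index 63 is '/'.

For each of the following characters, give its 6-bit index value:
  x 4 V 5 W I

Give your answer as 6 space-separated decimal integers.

'x': a..z range, 26 + ord('x') − ord('a') = 49
'4': 0..9 range, 52 + ord('4') − ord('0') = 56
'V': A..Z range, ord('V') − ord('A') = 21
'5': 0..9 range, 52 + ord('5') − ord('0') = 57
'W': A..Z range, ord('W') − ord('A') = 22
'I': A..Z range, ord('I') − ord('A') = 8

Answer: 49 56 21 57 22 8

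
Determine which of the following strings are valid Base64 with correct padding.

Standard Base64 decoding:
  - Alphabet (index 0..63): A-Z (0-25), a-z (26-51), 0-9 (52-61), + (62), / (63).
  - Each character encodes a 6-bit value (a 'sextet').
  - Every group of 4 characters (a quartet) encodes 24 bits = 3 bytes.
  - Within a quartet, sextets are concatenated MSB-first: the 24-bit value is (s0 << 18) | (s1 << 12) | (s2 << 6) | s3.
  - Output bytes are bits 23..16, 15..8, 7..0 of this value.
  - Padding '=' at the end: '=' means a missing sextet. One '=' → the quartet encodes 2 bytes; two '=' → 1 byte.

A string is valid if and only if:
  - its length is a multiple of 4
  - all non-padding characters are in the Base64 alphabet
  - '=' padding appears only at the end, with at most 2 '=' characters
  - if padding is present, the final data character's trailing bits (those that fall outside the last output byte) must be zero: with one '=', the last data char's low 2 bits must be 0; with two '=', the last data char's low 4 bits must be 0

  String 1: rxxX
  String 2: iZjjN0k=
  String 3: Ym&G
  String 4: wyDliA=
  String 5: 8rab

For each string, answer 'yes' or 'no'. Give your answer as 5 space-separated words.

String 1: 'rxxX' → valid
String 2: 'iZjjN0k=' → valid
String 3: 'Ym&G' → invalid (bad char(s): ['&'])
String 4: 'wyDliA=' → invalid (len=7 not mult of 4)
String 5: '8rab' → valid

Answer: yes yes no no yes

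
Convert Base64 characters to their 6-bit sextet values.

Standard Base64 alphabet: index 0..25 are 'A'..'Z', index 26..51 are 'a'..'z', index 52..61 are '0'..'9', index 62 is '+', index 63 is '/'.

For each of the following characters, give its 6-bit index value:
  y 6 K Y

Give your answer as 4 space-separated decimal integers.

'y': a..z range, 26 + ord('y') − ord('a') = 50
'6': 0..9 range, 52 + ord('6') − ord('0') = 58
'K': A..Z range, ord('K') − ord('A') = 10
'Y': A..Z range, ord('Y') − ord('A') = 24

Answer: 50 58 10 24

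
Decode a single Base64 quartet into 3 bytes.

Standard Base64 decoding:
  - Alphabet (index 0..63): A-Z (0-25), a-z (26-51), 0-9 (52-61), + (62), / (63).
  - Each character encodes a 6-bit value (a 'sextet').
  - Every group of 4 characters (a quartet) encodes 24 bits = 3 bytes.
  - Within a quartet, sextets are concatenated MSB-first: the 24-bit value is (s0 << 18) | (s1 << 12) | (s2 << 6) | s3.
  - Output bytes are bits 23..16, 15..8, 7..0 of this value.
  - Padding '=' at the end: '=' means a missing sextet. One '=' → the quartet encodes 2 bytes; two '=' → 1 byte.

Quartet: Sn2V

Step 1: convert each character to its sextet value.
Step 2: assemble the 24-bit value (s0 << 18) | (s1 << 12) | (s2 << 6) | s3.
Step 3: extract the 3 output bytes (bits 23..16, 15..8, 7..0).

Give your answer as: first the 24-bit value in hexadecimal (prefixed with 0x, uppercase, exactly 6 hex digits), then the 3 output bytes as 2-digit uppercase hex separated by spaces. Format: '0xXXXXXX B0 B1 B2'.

Sextets: S=18, n=39, 2=54, V=21
24-bit: (18<<18) | (39<<12) | (54<<6) | 21
      = 0x480000 | 0x027000 | 0x000D80 | 0x000015
      = 0x4A7D95
Bytes: (v>>16)&0xFF=4A, (v>>8)&0xFF=7D, v&0xFF=95

Answer: 0x4A7D95 4A 7D 95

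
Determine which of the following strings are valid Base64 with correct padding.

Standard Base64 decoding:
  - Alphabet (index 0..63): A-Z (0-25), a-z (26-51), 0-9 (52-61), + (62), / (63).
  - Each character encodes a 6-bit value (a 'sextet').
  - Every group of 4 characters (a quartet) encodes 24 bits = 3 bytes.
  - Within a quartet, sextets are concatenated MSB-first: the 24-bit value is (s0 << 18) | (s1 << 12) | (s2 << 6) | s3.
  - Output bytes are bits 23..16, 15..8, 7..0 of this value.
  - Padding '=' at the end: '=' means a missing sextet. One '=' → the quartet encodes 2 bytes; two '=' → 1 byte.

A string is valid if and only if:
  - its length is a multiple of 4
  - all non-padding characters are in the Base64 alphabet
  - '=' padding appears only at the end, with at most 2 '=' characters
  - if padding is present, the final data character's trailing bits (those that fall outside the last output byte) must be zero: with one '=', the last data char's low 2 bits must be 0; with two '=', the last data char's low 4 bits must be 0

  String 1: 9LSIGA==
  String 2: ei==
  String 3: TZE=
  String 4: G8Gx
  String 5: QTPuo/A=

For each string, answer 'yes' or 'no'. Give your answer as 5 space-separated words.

Answer: yes no yes yes yes

Derivation:
String 1: '9LSIGA==' → valid
String 2: 'ei==' → invalid (bad trailing bits)
String 3: 'TZE=' → valid
String 4: 'G8Gx' → valid
String 5: 'QTPuo/A=' → valid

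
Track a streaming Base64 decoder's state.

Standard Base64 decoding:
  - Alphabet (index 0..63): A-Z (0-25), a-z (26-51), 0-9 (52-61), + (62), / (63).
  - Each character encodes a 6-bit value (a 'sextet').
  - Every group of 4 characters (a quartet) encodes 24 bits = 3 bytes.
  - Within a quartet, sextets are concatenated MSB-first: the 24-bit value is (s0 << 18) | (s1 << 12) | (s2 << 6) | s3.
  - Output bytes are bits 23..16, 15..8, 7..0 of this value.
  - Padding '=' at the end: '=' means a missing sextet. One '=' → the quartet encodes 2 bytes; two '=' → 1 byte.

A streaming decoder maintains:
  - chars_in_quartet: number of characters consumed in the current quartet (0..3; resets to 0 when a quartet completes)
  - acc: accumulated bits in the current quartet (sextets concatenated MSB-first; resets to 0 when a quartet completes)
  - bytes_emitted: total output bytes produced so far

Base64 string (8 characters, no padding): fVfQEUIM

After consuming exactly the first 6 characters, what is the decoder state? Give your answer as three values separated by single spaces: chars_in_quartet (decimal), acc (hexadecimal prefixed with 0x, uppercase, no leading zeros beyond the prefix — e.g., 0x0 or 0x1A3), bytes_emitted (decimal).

After char 0 ('f'=31): chars_in_quartet=1 acc=0x1F bytes_emitted=0
After char 1 ('V'=21): chars_in_quartet=2 acc=0x7D5 bytes_emitted=0
After char 2 ('f'=31): chars_in_quartet=3 acc=0x1F55F bytes_emitted=0
After char 3 ('Q'=16): chars_in_quartet=4 acc=0x7D57D0 -> emit 7D 57 D0, reset; bytes_emitted=3
After char 4 ('E'=4): chars_in_quartet=1 acc=0x4 bytes_emitted=3
After char 5 ('U'=20): chars_in_quartet=2 acc=0x114 bytes_emitted=3

Answer: 2 0x114 3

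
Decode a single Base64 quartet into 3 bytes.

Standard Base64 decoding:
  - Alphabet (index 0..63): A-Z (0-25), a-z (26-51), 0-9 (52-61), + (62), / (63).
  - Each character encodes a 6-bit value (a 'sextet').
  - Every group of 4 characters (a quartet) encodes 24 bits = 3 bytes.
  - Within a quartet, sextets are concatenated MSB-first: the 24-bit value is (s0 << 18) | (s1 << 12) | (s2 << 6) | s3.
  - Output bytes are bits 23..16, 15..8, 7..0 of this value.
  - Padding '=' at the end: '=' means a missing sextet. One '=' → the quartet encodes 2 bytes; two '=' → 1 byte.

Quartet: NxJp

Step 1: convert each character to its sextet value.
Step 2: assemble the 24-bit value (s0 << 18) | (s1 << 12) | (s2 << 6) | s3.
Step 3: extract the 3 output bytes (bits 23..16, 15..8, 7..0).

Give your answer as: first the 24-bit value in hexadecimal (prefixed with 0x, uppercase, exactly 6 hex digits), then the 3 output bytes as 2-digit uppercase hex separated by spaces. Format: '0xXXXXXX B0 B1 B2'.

Sextets: N=13, x=49, J=9, p=41
24-bit: (13<<18) | (49<<12) | (9<<6) | 41
      = 0x340000 | 0x031000 | 0x000240 | 0x000029
      = 0x371269
Bytes: (v>>16)&0xFF=37, (v>>8)&0xFF=12, v&0xFF=69

Answer: 0x371269 37 12 69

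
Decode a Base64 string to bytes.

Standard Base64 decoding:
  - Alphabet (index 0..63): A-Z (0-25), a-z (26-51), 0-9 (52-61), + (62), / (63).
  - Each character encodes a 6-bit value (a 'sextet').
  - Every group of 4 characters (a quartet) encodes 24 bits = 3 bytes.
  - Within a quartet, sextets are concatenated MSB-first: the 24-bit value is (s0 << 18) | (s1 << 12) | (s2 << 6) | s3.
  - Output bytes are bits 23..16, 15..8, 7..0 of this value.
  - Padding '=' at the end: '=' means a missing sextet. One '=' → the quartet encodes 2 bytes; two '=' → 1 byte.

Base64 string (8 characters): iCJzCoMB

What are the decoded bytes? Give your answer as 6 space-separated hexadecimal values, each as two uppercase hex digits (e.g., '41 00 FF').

Answer: 88 22 73 0A 83 01

Derivation:
After char 0 ('i'=34): chars_in_quartet=1 acc=0x22 bytes_emitted=0
After char 1 ('C'=2): chars_in_quartet=2 acc=0x882 bytes_emitted=0
After char 2 ('J'=9): chars_in_quartet=3 acc=0x22089 bytes_emitted=0
After char 3 ('z'=51): chars_in_quartet=4 acc=0x882273 -> emit 88 22 73, reset; bytes_emitted=3
After char 4 ('C'=2): chars_in_quartet=1 acc=0x2 bytes_emitted=3
After char 5 ('o'=40): chars_in_quartet=2 acc=0xA8 bytes_emitted=3
After char 6 ('M'=12): chars_in_quartet=3 acc=0x2A0C bytes_emitted=3
After char 7 ('B'=1): chars_in_quartet=4 acc=0xA8301 -> emit 0A 83 01, reset; bytes_emitted=6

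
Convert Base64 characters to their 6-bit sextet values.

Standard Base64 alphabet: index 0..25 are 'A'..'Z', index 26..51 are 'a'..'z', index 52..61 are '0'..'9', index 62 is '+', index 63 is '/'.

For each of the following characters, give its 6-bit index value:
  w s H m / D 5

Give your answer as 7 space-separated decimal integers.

Answer: 48 44 7 38 63 3 57

Derivation:
'w': a..z range, 26 + ord('w') − ord('a') = 48
's': a..z range, 26 + ord('s') − ord('a') = 44
'H': A..Z range, ord('H') − ord('A') = 7
'm': a..z range, 26 + ord('m') − ord('a') = 38
'/': index 63
'D': A..Z range, ord('D') − ord('A') = 3
'5': 0..9 range, 52 + ord('5') − ord('0') = 57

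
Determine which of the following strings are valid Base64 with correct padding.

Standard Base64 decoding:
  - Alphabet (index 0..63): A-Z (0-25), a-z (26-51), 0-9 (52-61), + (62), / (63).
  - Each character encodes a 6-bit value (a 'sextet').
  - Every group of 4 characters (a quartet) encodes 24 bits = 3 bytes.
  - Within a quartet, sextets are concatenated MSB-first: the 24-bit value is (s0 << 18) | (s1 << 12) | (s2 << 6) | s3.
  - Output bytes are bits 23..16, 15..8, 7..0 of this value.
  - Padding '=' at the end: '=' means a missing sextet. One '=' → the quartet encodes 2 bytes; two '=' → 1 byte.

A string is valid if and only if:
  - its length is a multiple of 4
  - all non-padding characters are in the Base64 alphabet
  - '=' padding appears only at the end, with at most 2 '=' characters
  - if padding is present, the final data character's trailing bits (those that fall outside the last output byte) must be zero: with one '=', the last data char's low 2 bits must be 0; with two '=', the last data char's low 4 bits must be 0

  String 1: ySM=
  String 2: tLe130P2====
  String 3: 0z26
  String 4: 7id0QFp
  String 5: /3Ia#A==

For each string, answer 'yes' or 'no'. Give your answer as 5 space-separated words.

String 1: 'ySM=' → valid
String 2: 'tLe130P2====' → invalid (4 pad chars (max 2))
String 3: '0z26' → valid
String 4: '7id0QFp' → invalid (len=7 not mult of 4)
String 5: '/3Ia#A==' → invalid (bad char(s): ['#'])

Answer: yes no yes no no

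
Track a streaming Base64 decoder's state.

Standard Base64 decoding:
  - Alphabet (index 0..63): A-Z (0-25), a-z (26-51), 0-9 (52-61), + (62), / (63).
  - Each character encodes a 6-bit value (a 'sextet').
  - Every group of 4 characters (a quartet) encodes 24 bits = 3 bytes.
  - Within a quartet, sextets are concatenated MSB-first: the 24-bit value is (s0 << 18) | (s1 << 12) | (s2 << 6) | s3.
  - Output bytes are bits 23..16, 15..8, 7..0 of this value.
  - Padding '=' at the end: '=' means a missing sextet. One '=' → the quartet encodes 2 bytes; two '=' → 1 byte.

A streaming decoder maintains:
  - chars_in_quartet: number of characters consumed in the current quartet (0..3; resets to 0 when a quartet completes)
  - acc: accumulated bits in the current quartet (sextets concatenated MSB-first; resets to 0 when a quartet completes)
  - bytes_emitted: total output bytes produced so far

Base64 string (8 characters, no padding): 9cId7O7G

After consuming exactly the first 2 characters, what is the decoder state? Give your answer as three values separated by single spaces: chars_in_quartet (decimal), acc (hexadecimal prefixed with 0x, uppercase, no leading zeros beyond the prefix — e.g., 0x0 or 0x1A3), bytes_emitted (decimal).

Answer: 2 0xF5C 0

Derivation:
After char 0 ('9'=61): chars_in_quartet=1 acc=0x3D bytes_emitted=0
After char 1 ('c'=28): chars_in_quartet=2 acc=0xF5C bytes_emitted=0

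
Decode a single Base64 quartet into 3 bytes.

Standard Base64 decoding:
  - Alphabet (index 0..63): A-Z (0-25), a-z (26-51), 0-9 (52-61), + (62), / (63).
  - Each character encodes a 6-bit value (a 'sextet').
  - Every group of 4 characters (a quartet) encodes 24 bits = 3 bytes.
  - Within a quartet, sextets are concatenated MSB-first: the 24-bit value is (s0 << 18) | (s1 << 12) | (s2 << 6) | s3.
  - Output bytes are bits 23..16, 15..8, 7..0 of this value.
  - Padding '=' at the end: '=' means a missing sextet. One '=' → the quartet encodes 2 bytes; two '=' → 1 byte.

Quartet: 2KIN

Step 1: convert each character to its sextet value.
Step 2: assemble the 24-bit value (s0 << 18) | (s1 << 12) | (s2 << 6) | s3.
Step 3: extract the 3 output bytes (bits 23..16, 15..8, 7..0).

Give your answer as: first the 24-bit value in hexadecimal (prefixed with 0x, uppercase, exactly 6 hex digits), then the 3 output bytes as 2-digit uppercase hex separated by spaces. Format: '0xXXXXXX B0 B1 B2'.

Sextets: 2=54, K=10, I=8, N=13
24-bit: (54<<18) | (10<<12) | (8<<6) | 13
      = 0xD80000 | 0x00A000 | 0x000200 | 0x00000D
      = 0xD8A20D
Bytes: (v>>16)&0xFF=D8, (v>>8)&0xFF=A2, v&0xFF=0D

Answer: 0xD8A20D D8 A2 0D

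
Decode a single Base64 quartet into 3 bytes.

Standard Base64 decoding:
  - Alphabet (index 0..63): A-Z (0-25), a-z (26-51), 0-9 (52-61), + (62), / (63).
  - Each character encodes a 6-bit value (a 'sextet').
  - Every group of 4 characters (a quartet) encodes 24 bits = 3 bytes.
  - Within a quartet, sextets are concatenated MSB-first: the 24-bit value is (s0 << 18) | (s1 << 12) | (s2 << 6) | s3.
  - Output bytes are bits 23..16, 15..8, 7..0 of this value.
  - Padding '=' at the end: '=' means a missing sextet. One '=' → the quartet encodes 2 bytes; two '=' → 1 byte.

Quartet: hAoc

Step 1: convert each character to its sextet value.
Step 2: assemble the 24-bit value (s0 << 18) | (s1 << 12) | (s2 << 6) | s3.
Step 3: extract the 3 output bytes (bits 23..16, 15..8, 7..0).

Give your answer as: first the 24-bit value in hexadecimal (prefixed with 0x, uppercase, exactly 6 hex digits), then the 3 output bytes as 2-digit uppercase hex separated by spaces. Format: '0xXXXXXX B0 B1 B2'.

Answer: 0x840A1C 84 0A 1C

Derivation:
Sextets: h=33, A=0, o=40, c=28
24-bit: (33<<18) | (0<<12) | (40<<6) | 28
      = 0x840000 | 0x000000 | 0x000A00 | 0x00001C
      = 0x840A1C
Bytes: (v>>16)&0xFF=84, (v>>8)&0xFF=0A, v&0xFF=1C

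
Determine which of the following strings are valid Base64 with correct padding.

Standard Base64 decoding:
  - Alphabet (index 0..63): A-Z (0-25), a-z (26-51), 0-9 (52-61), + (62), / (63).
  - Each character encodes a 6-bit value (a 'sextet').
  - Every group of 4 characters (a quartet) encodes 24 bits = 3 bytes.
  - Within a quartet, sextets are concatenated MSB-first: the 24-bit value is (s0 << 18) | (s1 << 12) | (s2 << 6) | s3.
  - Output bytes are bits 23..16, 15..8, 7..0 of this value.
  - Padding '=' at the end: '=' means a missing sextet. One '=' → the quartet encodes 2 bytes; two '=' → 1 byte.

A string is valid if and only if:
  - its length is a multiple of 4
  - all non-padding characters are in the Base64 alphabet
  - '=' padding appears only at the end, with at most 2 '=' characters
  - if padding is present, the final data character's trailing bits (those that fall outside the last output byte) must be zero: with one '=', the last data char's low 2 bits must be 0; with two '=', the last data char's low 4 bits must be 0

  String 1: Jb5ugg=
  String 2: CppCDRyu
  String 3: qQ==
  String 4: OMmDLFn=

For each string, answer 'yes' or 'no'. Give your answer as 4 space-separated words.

Answer: no yes yes no

Derivation:
String 1: 'Jb5ugg=' → invalid (len=7 not mult of 4)
String 2: 'CppCDRyu' → valid
String 3: 'qQ==' → valid
String 4: 'OMmDLFn=' → invalid (bad trailing bits)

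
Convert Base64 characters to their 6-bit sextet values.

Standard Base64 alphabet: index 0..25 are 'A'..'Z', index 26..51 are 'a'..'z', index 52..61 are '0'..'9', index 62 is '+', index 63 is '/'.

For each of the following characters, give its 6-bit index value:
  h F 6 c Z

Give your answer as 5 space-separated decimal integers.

Answer: 33 5 58 28 25

Derivation:
'h': a..z range, 26 + ord('h') − ord('a') = 33
'F': A..Z range, ord('F') − ord('A') = 5
'6': 0..9 range, 52 + ord('6') − ord('0') = 58
'c': a..z range, 26 + ord('c') − ord('a') = 28
'Z': A..Z range, ord('Z') − ord('A') = 25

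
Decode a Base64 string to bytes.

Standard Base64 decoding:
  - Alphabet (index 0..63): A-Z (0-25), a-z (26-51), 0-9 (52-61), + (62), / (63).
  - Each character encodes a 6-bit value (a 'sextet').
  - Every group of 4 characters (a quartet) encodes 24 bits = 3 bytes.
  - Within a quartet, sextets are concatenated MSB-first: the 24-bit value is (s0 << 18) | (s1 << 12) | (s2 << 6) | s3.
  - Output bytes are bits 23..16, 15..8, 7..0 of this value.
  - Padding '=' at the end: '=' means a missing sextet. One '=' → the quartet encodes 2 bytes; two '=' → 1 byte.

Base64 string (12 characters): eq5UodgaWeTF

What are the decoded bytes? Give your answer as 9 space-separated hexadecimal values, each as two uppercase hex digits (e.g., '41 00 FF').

After char 0 ('e'=30): chars_in_quartet=1 acc=0x1E bytes_emitted=0
After char 1 ('q'=42): chars_in_quartet=2 acc=0x7AA bytes_emitted=0
After char 2 ('5'=57): chars_in_quartet=3 acc=0x1EAB9 bytes_emitted=0
After char 3 ('U'=20): chars_in_quartet=4 acc=0x7AAE54 -> emit 7A AE 54, reset; bytes_emitted=3
After char 4 ('o'=40): chars_in_quartet=1 acc=0x28 bytes_emitted=3
After char 5 ('d'=29): chars_in_quartet=2 acc=0xA1D bytes_emitted=3
After char 6 ('g'=32): chars_in_quartet=3 acc=0x28760 bytes_emitted=3
After char 7 ('a'=26): chars_in_quartet=4 acc=0xA1D81A -> emit A1 D8 1A, reset; bytes_emitted=6
After char 8 ('W'=22): chars_in_quartet=1 acc=0x16 bytes_emitted=6
After char 9 ('e'=30): chars_in_quartet=2 acc=0x59E bytes_emitted=6
After char 10 ('T'=19): chars_in_quartet=3 acc=0x16793 bytes_emitted=6
After char 11 ('F'=5): chars_in_quartet=4 acc=0x59E4C5 -> emit 59 E4 C5, reset; bytes_emitted=9

Answer: 7A AE 54 A1 D8 1A 59 E4 C5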